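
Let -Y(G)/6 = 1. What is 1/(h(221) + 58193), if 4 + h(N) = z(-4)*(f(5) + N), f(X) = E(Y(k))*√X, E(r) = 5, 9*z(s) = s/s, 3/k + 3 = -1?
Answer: 4715298/274494261959 - 45*√5/274494261959 ≈ 1.7178e-5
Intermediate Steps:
k = -¾ (k = 3/(-3 - 1) = 3/(-4) = 3*(-¼) = -¾ ≈ -0.75000)
z(s) = ⅑ (z(s) = (s/s)/9 = (⅑)*1 = ⅑)
Y(G) = -6 (Y(G) = -6*1 = -6)
f(X) = 5*√X
h(N) = -4 + N/9 + 5*√5/9 (h(N) = -4 + (5*√5 + N)/9 = -4 + (N + 5*√5)/9 = -4 + (N/9 + 5*√5/9) = -4 + N/9 + 5*√5/9)
1/(h(221) + 58193) = 1/((-4 + (⅑)*221 + 5*√5/9) + 58193) = 1/((-4 + 221/9 + 5*√5/9) + 58193) = 1/((185/9 + 5*√5/9) + 58193) = 1/(523922/9 + 5*√5/9)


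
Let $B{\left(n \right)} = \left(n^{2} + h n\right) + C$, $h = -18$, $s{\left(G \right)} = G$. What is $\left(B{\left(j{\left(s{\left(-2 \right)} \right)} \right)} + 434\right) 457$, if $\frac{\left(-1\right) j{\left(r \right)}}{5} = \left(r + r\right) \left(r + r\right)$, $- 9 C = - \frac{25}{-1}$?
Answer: $\frac{34019537}{9} \approx 3.7799 \cdot 10^{6}$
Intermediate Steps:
$C = - \frac{25}{9}$ ($C = - \frac{\left(-25\right) \frac{1}{-1}}{9} = - \frac{\left(-25\right) \left(-1\right)}{9} = \left(- \frac{1}{9}\right) 25 = - \frac{25}{9} \approx -2.7778$)
$j{\left(r \right)} = - 20 r^{2}$ ($j{\left(r \right)} = - 5 \left(r + r\right) \left(r + r\right) = - 5 \cdot 2 r 2 r = - 5 \cdot 4 r^{2} = - 20 r^{2}$)
$B{\left(n \right)} = - \frac{25}{9} + n^{2} - 18 n$ ($B{\left(n \right)} = \left(n^{2} - 18 n\right) - \frac{25}{9} = - \frac{25}{9} + n^{2} - 18 n$)
$\left(B{\left(j{\left(s{\left(-2 \right)} \right)} \right)} + 434\right) 457 = \left(\left(- \frac{25}{9} + \left(- 20 \left(-2\right)^{2}\right)^{2} - 18 \left(- 20 \left(-2\right)^{2}\right)\right) + 434\right) 457 = \left(\left(- \frac{25}{9} + \left(\left(-20\right) 4\right)^{2} - 18 \left(\left(-20\right) 4\right)\right) + 434\right) 457 = \left(\left(- \frac{25}{9} + \left(-80\right)^{2} - -1440\right) + 434\right) 457 = \left(\left(- \frac{25}{9} + 6400 + 1440\right) + 434\right) 457 = \left(\frac{70535}{9} + 434\right) 457 = \frac{74441}{9} \cdot 457 = \frac{34019537}{9}$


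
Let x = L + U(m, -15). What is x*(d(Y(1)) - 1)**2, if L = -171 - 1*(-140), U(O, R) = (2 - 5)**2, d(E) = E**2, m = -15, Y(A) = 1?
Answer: 0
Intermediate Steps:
U(O, R) = 9 (U(O, R) = (-3)**2 = 9)
L = -31 (L = -171 + 140 = -31)
x = -22 (x = -31 + 9 = -22)
x*(d(Y(1)) - 1)**2 = -22*(1**2 - 1)**2 = -22*(1 - 1)**2 = -22*0**2 = -22*0 = 0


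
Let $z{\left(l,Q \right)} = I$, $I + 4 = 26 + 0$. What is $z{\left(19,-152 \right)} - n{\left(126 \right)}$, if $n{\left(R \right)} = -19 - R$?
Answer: $167$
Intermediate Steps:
$I = 22$ ($I = -4 + \left(26 + 0\right) = -4 + 26 = 22$)
$z{\left(l,Q \right)} = 22$
$z{\left(19,-152 \right)} - n{\left(126 \right)} = 22 - \left(-19 - 126\right) = 22 - -145 = 22 + 145 = 167$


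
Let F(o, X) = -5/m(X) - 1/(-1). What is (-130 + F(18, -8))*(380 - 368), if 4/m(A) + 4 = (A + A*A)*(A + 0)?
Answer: 5232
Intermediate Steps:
m(A) = 4/(-4 + A*(A + A²)) (m(A) = 4/(-4 + (A + A*A)*(A + 0)) = 4/(-4 + (A + A²)*A) = 4/(-4 + A*(A + A²)))
F(o, X) = 6 - 5*X²/4 - 5*X³/4 (F(o, X) = -(-5 + 5*X²/4 + 5*X³/4) - 1/(-1) = -5*(-1 + X²/4 + X³/4) - 1*(-1) = (5 - 5*X²/4 - 5*X³/4) + 1 = 6 - 5*X²/4 - 5*X³/4)
(-130 + F(18, -8))*(380 - 368) = (-130 + (6 - 5/4*(-8)² - 5/4*(-8)³))*(380 - 368) = (-130 + (6 - 5/4*64 - 5/4*(-512)))*12 = (-130 + (6 - 80 + 640))*12 = (-130 + 566)*12 = 436*12 = 5232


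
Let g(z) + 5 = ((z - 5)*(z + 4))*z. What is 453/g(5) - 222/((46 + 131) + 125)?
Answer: -68958/755 ≈ -91.335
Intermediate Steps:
g(z) = -5 + z*(-5 + z)*(4 + z) (g(z) = -5 + ((z - 5)*(z + 4))*z = -5 + ((-5 + z)*(4 + z))*z = -5 + z*(-5 + z)*(4 + z))
453/g(5) - 222/((46 + 131) + 125) = 453/(-5 + 5³ - 1*5² - 20*5) - 222/((46 + 131) + 125) = 453/(-5 + 125 - 1*25 - 100) - 222/(177 + 125) = 453/(-5 + 125 - 25 - 100) - 222/302 = 453/(-5) - 222*1/302 = 453*(-⅕) - 111/151 = -453/5 - 111/151 = -68958/755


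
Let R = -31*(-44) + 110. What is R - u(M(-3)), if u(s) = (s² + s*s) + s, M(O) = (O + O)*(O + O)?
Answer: -1154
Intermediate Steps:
M(O) = 4*O² (M(O) = (2*O)*(2*O) = 4*O²)
u(s) = s + 2*s² (u(s) = (s² + s²) + s = 2*s² + s = s + 2*s²)
R = 1474 (R = 1364 + 110 = 1474)
R - u(M(-3)) = 1474 - 4*(-3)²*(1 + 2*(4*(-3)²)) = 1474 - 4*9*(1 + 2*(4*9)) = 1474 - 36*(1 + 2*36) = 1474 - 36*(1 + 72) = 1474 - 36*73 = 1474 - 1*2628 = 1474 - 2628 = -1154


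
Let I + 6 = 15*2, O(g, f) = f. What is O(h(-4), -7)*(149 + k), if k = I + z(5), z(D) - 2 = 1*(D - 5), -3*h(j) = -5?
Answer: -1225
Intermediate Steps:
h(j) = 5/3 (h(j) = -1/3*(-5) = 5/3)
z(D) = -3 + D (z(D) = 2 + 1*(D - 5) = 2 + 1*(-5 + D) = 2 + (-5 + D) = -3 + D)
I = 24 (I = -6 + 15*2 = -6 + 30 = 24)
k = 26 (k = 24 + (-3 + 5) = 24 + 2 = 26)
O(h(-4), -7)*(149 + k) = -7*(149 + 26) = -7*175 = -1225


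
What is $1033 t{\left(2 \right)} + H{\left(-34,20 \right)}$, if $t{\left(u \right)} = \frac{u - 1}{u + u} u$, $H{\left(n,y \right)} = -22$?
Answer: $\frac{989}{2} \approx 494.5$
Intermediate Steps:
$t{\left(u \right)} = - \frac{1}{2} + \frac{u}{2}$ ($t{\left(u \right)} = \frac{-1 + u}{2 u} u = - \frac{1}{2} + \frac{u}{2}$)
$1033 t{\left(2 \right)} + H{\left(-34,20 \right)} = 1033 \left(- \frac{1}{2} + \frac{1}{2} \cdot 2\right) - 22 = 1033 \left(- \frac{1}{2} + 1\right) - 22 = 1033 \cdot \frac{1}{2} - 22 = \frac{1033}{2} - 22 = \frac{989}{2}$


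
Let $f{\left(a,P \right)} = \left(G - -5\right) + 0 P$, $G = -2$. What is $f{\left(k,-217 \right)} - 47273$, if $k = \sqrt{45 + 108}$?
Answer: $-47270$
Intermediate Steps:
$k = 3 \sqrt{17}$ ($k = \sqrt{153} = 3 \sqrt{17} \approx 12.369$)
$f{\left(a,P \right)} = 3$ ($f{\left(a,P \right)} = \left(-2 - -5\right) + 0 P = \left(-2 + 5\right) + 0 = 3 + 0 = 3$)
$f{\left(k,-217 \right)} - 47273 = 3 - 47273 = -47270$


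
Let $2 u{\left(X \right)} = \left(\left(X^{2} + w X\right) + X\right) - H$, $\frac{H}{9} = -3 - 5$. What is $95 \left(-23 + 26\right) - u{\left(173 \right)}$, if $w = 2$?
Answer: $-14975$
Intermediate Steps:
$H = -72$ ($H = 9 \left(-3 - 5\right) = 9 \left(-8\right) = -72$)
$u{\left(X \right)} = 36 + \frac{X^{2}}{2} + \frac{3 X}{2}$ ($u{\left(X \right)} = \frac{\left(\left(X^{2} + 2 X\right) + X\right) - -72}{2} = \frac{\left(X^{2} + 3 X\right) + 72}{2} = \frac{72 + X^{2} + 3 X}{2} = 36 + \frac{X^{2}}{2} + \frac{3 X}{2}$)
$95 \left(-23 + 26\right) - u{\left(173 \right)} = 95 \left(-23 + 26\right) - \left(36 + \frac{173^{2}}{2} + \frac{3}{2} \cdot 173\right) = 95 \cdot 3 - \left(36 + \frac{1}{2} \cdot 29929 + \frac{519}{2}\right) = 285 - \left(36 + \frac{29929}{2} + \frac{519}{2}\right) = 285 - 15260 = -14975$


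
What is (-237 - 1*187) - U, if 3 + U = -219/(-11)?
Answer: -4850/11 ≈ -440.91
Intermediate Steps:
U = 186/11 (U = -3 - 219/(-11) = -3 - 219*(-1/11) = -3 + 219/11 = 186/11 ≈ 16.909)
(-237 - 1*187) - U = (-237 - 1*187) - 1*186/11 = (-237 - 187) - 186/11 = -424 - 186/11 = -4850/11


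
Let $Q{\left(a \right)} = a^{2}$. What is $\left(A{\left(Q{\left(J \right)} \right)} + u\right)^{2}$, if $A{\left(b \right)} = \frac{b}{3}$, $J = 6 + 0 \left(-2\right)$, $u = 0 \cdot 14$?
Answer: $144$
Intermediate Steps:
$u = 0$
$J = 6$ ($J = 6 + 0 = 6$)
$A{\left(b \right)} = \frac{b}{3}$ ($A{\left(b \right)} = b \frac{1}{3} = \frac{b}{3}$)
$\left(A{\left(Q{\left(J \right)} \right)} + u\right)^{2} = \left(\frac{6^{2}}{3} + 0\right)^{2} = \left(\frac{1}{3} \cdot 36 + 0\right)^{2} = \left(12 + 0\right)^{2} = 12^{2} = 144$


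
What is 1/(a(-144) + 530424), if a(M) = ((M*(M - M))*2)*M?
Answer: 1/530424 ≈ 1.8853e-6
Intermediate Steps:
a(M) = 0 (a(M) = ((M*0)*2)*M = (0*2)*M = 0*M = 0)
1/(a(-144) + 530424) = 1/(0 + 530424) = 1/530424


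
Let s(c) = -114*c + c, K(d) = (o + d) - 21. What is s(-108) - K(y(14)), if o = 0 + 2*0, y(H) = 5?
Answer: 12220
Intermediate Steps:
o = 0 (o = 0 + 0 = 0)
K(d) = -21 + d (K(d) = (0 + d) - 21 = d - 21 = -21 + d)
s(c) = -113*c
s(-108) - K(y(14)) = -113*(-108) - (-21 + 5) = 12204 - 1*(-16) = 12204 + 16 = 12220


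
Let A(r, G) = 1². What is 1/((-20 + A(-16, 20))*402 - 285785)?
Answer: -1/293423 ≈ -3.4080e-6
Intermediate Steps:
A(r, G) = 1
1/((-20 + A(-16, 20))*402 - 285785) = 1/((-20 + 1)*402 - 285785) = 1/(-19*402 - 285785) = 1/(-7638 - 285785) = 1/(-293423) = -1/293423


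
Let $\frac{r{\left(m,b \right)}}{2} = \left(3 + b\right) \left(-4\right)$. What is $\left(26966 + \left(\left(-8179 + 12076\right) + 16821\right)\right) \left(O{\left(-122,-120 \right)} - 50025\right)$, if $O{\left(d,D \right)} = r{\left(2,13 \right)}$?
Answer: $-2391495652$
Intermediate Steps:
$r{\left(m,b \right)} = -24 - 8 b$ ($r{\left(m,b \right)} = 2 \left(3 + b\right) \left(-4\right) = 2 \left(-12 - 4 b\right) = -24 - 8 b$)
$O{\left(d,D \right)} = -128$ ($O{\left(d,D \right)} = -24 - 104 = -128$)
$\left(26966 + \left(\left(-8179 + 12076\right) + 16821\right)\right) \left(O{\left(-122,-120 \right)} - 50025\right) = \left(26966 + \left(\left(-8179 + 12076\right) + 16821\right)\right) \left(-128 - 50025\right) = \left(26966 + \left(3897 + 16821\right)\right) \left(-50153\right) = \left(26966 + 20718\right) \left(-50153\right) = 47684 \left(-50153\right) = -2391495652$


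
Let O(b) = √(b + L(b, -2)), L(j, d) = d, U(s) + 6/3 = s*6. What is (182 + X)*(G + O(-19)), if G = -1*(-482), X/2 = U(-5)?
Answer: 56876 + 118*I*√21 ≈ 56876.0 + 540.74*I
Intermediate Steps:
U(s) = -2 + 6*s (U(s) = -2 + s*6 = -2 + 6*s)
X = -64 (X = 2*(-2 + 6*(-5)) = 2*(-2 - 30) = 2*(-32) = -64)
G = 482
O(b) = √(-2 + b) (O(b) = √(b - 2) = √(-2 + b))
(182 + X)*(G + O(-19)) = (182 - 64)*(482 + √(-2 - 19)) = 118*(482 + √(-21)) = 118*(482 + I*√21) = 56876 + 118*I*√21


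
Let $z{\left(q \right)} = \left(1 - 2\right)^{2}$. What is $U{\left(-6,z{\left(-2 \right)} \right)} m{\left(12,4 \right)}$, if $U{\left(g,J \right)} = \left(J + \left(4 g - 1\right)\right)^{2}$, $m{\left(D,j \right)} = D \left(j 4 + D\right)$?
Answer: $193536$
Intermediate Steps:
$z{\left(q \right)} = 1$ ($z{\left(q \right)} = \left(-1\right)^{2} = 1$)
$m{\left(D,j \right)} = D \left(D + 4 j\right)$ ($m{\left(D,j \right)} = D \left(4 j + D\right) = D \left(D + 4 j\right)$)
$U{\left(g,J \right)} = \left(-1 + J + 4 g\right)^{2}$ ($U{\left(g,J \right)} = \left(J + \left(-1 + 4 g\right)\right)^{2} = \left(-1 + J + 4 g\right)^{2}$)
$U{\left(-6,z{\left(-2 \right)} \right)} m{\left(12,4 \right)} = \left(-1 + 1 + 4 \left(-6\right)\right)^{2} \cdot 12 \left(12 + 4 \cdot 4\right) = \left(-1 + 1 - 24\right)^{2} \cdot 12 \left(12 + 16\right) = \left(-24\right)^{2} \cdot 12 \cdot 28 = 576 \cdot 336 = 193536$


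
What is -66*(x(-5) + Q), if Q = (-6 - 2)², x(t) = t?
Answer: -3894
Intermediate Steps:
Q = 64 (Q = (-8)² = 64)
-66*(x(-5) + Q) = -66*(-5 + 64) = -66*59 = -3894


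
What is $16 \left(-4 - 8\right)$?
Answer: $-192$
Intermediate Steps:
$16 \left(-4 - 8\right) = 16 \left(-12\right) = -192$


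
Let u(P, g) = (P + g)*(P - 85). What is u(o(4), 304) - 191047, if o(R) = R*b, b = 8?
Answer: -208855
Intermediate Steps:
o(R) = 8*R (o(R) = R*8 = 8*R)
u(P, g) = (-85 + P)*(P + g) (u(P, g) = (P + g)*(-85 + P) = (-85 + P)*(P + g))
u(o(4), 304) - 191047 = ((8*4)² - 680*4 - 85*304 + (8*4)*304) - 191047 = (32² - 85*32 - 25840 + 32*304) - 191047 = (1024 - 2720 - 25840 + 9728) - 191047 = -17808 - 191047 = -208855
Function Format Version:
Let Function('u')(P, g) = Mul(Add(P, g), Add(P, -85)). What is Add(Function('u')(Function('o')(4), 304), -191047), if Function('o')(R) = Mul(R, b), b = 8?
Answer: -208855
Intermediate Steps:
Function('o')(R) = Mul(8, R) (Function('o')(R) = Mul(R, 8) = Mul(8, R))
Function('u')(P, g) = Mul(Add(-85, P), Add(P, g)) (Function('u')(P, g) = Mul(Add(P, g), Add(-85, P)) = Mul(Add(-85, P), Add(P, g)))
Add(Function('u')(Function('o')(4), 304), -191047) = Add(Add(Pow(Mul(8, 4), 2), Mul(-85, Mul(8, 4)), Mul(-85, 304), Mul(Mul(8, 4), 304)), -191047) = Add(Add(Pow(32, 2), Mul(-85, 32), -25840, Mul(32, 304)), -191047) = Add(Add(1024, -2720, -25840, 9728), -191047) = Add(-17808, -191047) = -208855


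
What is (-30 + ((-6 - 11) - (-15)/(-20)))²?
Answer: 36481/16 ≈ 2280.1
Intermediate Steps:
(-30 + ((-6 - 11) - (-15)/(-20)))² = (-30 + (-17 - (-15)*(-1)/20))² = (-30 + (-17 - 1*¾))² = (-30 + (-17 - ¾))² = (-30 - 71/4)² = (-191/4)² = 36481/16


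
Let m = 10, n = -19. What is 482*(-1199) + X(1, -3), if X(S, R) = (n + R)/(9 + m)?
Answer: -10980464/19 ≈ -5.7792e+5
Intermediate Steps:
X(S, R) = -1 + R/19 (X(S, R) = (-19 + R)/(9 + 10) = (-19 + R)/19 = (-19 + R)*(1/19) = -1 + R/19)
482*(-1199) + X(1, -3) = 482*(-1199) + (-1 + (1/19)*(-3)) = -577918 + (-1 - 3/19) = -577918 - 22/19 = -10980464/19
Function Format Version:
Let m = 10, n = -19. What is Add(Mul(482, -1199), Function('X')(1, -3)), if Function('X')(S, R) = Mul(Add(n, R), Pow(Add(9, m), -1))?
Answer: Rational(-10980464, 19) ≈ -5.7792e+5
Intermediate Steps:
Function('X')(S, R) = Add(-1, Mul(Rational(1, 19), R)) (Function('X')(S, R) = Mul(Add(-19, R), Pow(Add(9, 10), -1)) = Mul(Add(-19, R), Pow(19, -1)) = Mul(Add(-19, R), Rational(1, 19)) = Add(-1, Mul(Rational(1, 19), R)))
Add(Mul(482, -1199), Function('X')(1, -3)) = Add(Mul(482, -1199), Add(-1, Mul(Rational(1, 19), -3))) = Add(-577918, Add(-1, Rational(-3, 19))) = Add(-577918, Rational(-22, 19)) = Rational(-10980464, 19)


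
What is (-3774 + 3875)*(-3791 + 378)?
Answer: -344713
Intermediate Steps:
(-3774 + 3875)*(-3791 + 378) = 101*(-3413) = -344713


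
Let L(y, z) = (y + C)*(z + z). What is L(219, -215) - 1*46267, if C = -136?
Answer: -81957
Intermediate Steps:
L(y, z) = 2*z*(-136 + y) (L(y, z) = (y - 136)*(z + z) = (-136 + y)*(2*z) = 2*z*(-136 + y))
L(219, -215) - 1*46267 = 2*(-215)*(-136 + 219) - 1*46267 = 2*(-215)*83 - 46267 = -35690 - 46267 = -81957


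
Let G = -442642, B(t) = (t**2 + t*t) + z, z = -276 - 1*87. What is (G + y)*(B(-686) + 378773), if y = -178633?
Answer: -819835732550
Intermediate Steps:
z = -363 (z = -276 - 87 = -363)
B(t) = -363 + 2*t**2 (B(t) = (t**2 + t*t) - 363 = (t**2 + t**2) - 363 = 2*t**2 - 363 = -363 + 2*t**2)
(G + y)*(B(-686) + 378773) = (-442642 - 178633)*((-363 + 2*(-686)**2) + 378773) = -621275*((-363 + 2*470596) + 378773) = -621275*((-363 + 941192) + 378773) = -621275*(940829 + 378773) = -621275*1319602 = -819835732550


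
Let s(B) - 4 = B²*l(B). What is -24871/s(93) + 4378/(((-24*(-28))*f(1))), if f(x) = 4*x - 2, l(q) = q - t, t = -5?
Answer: 919348111/284795616 ≈ 3.2281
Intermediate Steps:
l(q) = 5 + q (l(q) = q - 1*(-5) = q + 5 = 5 + q)
f(x) = -2 + 4*x
s(B) = 4 + B²*(5 + B)
-24871/s(93) + 4378/(((-24*(-28))*f(1))) = -24871/(4 + 93²*(5 + 93)) + 4378/(((-24*(-28))*(-2 + 4*1))) = -24871/(4 + 8649*98) + 4378/((672*(-2 + 4))) = -24871/(4 + 847602) + 4378/((672*2)) = -24871/847606 + 4378/1344 = -24871*1/847606 + 4378*(1/1344) = -24871/847606 + 2189/672 = 919348111/284795616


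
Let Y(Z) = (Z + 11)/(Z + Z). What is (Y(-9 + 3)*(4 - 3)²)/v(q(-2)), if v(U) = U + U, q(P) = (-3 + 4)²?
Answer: -5/24 ≈ -0.20833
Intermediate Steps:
q(P) = 1 (q(P) = 1² = 1)
Y(Z) = (11 + Z)/(2*Z) (Y(Z) = (11 + Z)/((2*Z)) = (11 + Z)*(1/(2*Z)) = (11 + Z)/(2*Z))
v(U) = 2*U
(Y(-9 + 3)*(4 - 3)²)/v(q(-2)) = (((11 + (-9 + 3))/(2*(-9 + 3)))*(4 - 3)²)/((2*1)) = (((½)*(11 - 6)/(-6))*1²)/2 = (((½)*(-⅙)*5)*1)*(½) = -5/12*1*(½) = -5/12*½ = -5/24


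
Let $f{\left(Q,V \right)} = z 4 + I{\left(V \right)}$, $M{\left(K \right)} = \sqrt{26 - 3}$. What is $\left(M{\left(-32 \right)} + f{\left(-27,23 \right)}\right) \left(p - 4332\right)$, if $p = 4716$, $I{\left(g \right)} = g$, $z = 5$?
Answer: $16512 + 384 \sqrt{23} \approx 18354.0$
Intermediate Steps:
$M{\left(K \right)} = \sqrt{23}$
$f{\left(Q,V \right)} = 20 + V$ ($f{\left(Q,V \right)} = 5 \cdot 4 + V = 20 + V$)
$\left(M{\left(-32 \right)} + f{\left(-27,23 \right)}\right) \left(p - 4332\right) = \left(\sqrt{23} + \left(20 + 23\right)\right) \left(4716 - 4332\right) = \left(\sqrt{23} + 43\right) 384 = \left(43 + \sqrt{23}\right) 384 = 16512 + 384 \sqrt{23}$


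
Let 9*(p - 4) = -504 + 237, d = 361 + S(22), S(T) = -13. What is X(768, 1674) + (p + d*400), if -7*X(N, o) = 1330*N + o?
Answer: -146681/21 ≈ -6984.8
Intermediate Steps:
X(N, o) = -190*N - o/7 (X(N, o) = -(1330*N + o)/7 = -(o + 1330*N)/7 = -190*N - o/7)
d = 348 (d = 361 - 13 = 348)
p = -77/3 (p = 4 + (-504 + 237)/9 = 4 + (⅑)*(-267) = 4 - 89/3 = -77/3 ≈ -25.667)
X(768, 1674) + (p + d*400) = (-190*768 - ⅐*1674) + (-77/3 + 348*400) = (-145920 - 1674/7) + (-77/3 + 139200) = -1023114/7 + 417523/3 = -146681/21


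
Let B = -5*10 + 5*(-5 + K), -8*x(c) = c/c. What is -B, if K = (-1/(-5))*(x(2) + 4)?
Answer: 569/8 ≈ 71.125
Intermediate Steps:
x(c) = -1/8 (x(c) = -c/(8*c) = -1/8*1 = -1/8)
K = 31/40 (K = (-1/(-5))*(-1/8 + 4) = -1*(-1/5)*(31/8) = (1/5)*(31/8) = 31/40 ≈ 0.77500)
B = -569/8 (B = -5*10 + 5*(-5 + 31/40) = -50 + 5*(-169/40) = -50 - 169/8 = -569/8 ≈ -71.125)
-B = -1*(-569/8) = 569/8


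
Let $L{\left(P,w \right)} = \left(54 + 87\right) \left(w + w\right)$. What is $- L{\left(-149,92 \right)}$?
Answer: $-25944$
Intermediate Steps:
$L{\left(P,w \right)} = 282 w$ ($L{\left(P,w \right)} = 141 \cdot 2 w = 282 w$)
$- L{\left(-149,92 \right)} = - 282 \cdot 92 = \left(-1\right) 25944 = -25944$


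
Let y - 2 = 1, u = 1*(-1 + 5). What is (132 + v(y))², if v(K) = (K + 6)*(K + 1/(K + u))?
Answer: 1258884/49 ≈ 25692.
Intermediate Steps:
u = 4 (u = 1*4 = 4)
y = 3 (y = 2 + 1 = 3)
v(K) = (6 + K)*(K + 1/(4 + K)) (v(K) = (K + 6)*(K + 1/(K + 4)) = (6 + K)*(K + 1/(4 + K)))
(132 + v(y))² = (132 + (6 + 3³ + 10*3² + 25*3)/(4 + 3))² = (132 + (6 + 27 + 10*9 + 75)/7)² = (132 + (6 + 27 + 90 + 75)/7)² = (132 + (⅐)*198)² = (132 + 198/7)² = (1122/7)² = 1258884/49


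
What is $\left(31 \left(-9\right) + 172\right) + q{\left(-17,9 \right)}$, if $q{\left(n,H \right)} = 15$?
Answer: $-92$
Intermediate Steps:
$\left(31 \left(-9\right) + 172\right) + q{\left(-17,9 \right)} = \left(31 \left(-9\right) + 172\right) + 15 = \left(-279 + 172\right) + 15 = -107 + 15 = -92$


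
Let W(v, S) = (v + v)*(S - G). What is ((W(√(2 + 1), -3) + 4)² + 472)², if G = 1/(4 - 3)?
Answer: 474688 - 87040*√3 ≈ 3.2393e+5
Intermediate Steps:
G = 1 (G = 1/1 = 1)
W(v, S) = 2*v*(-1 + S) (W(v, S) = (v + v)*(S - 1*1) = (2*v)*(S - 1) = (2*v)*(-1 + S) = 2*v*(-1 + S))
((W(√(2 + 1), -3) + 4)² + 472)² = ((2*√(2 + 1)*(-1 - 3) + 4)² + 472)² = ((2*√3*(-4) + 4)² + 472)² = ((-8*√3 + 4)² + 472)² = ((4 - 8*√3)² + 472)² = (472 + (4 - 8*√3)²)²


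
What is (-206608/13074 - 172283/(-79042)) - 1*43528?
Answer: -22497850271309/516697554 ≈ -43542.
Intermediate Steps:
(-206608/13074 - 172283/(-79042)) - 1*43528 = (-206608*1/13074 - 172283*(-1/79042)) - 43528 = (-103304/6537 + 172283/79042) - 43528 = -7039140797/516697554 - 43528 = -22497850271309/516697554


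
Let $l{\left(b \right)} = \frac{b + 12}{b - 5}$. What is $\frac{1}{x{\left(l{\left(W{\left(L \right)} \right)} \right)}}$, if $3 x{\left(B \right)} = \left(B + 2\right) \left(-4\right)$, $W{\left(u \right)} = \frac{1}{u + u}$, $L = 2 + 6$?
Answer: $\frac{237}{140} \approx 1.6929$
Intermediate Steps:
$L = 8$
$W{\left(u \right)} = \frac{1}{2 u}$
$l{\left(b \right)} = \frac{12 + b}{-5 + b}$
$x{\left(B \right)} = - \frac{8}{3} - \frac{4 B}{3}$ ($x{\left(B \right)} = \frac{\left(B + 2\right) \left(-4\right)}{3} = \frac{\left(2 + B\right) \left(-4\right)}{3} = \frac{-8 - 4 B}{3} = - \frac{8}{3} - \frac{4 B}{3}$)
$\frac{1}{x{\left(l{\left(W{\left(L \right)} \right)} \right)}} = \frac{1}{- \frac{8}{3} - \frac{4 \frac{12 + \frac{1}{2 \cdot 8}}{-5 + \frac{1}{2 \cdot 8}}}{3}} = \frac{1}{- \frac{8}{3} - \frac{4 \frac{12 + \frac{1}{2} \cdot \frac{1}{8}}{-5 + \frac{1}{2} \cdot \frac{1}{8}}}{3}} = \frac{1}{- \frac{8}{3} - \frac{4 \frac{12 + \frac{1}{16}}{-5 + \frac{1}{16}}}{3}} = \frac{1}{- \frac{8}{3} - \frac{4 \frac{1}{- \frac{79}{16}} \cdot \frac{193}{16}}{3}} = \frac{1}{- \frac{8}{3} - \frac{4 \left(\left(- \frac{16}{79}\right) \frac{193}{16}\right)}{3}} = \frac{1}{- \frac{8}{3} - - \frac{772}{237}} = \frac{1}{- \frac{8}{3} + \frac{772}{237}} = \frac{1}{\frac{140}{237}} = \frac{237}{140}$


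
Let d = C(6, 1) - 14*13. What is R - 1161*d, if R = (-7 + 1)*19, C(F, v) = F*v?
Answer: 204222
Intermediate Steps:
R = -114 (R = -6*19 = -114)
d = -176 (d = 6*1 - 14*13 = 6 - 182 = -176)
R - 1161*d = -114 - 1161*(-176) = -114 + 204336 = 204222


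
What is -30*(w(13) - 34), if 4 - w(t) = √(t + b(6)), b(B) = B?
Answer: 900 + 30*√19 ≈ 1030.8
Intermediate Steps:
w(t) = 4 - √(6 + t) (w(t) = 4 - √(t + 6) = 4 - √(6 + t))
-30*(w(13) - 34) = -30*((4 - √(6 + 13)) - 34) = -30*((4 - √19) - 34) = -30*(-30 - √19) = 900 + 30*√19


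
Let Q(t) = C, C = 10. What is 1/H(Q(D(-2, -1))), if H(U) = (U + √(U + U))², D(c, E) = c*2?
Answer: 3/160 - √5/160 ≈ 0.0047746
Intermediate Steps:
D(c, E) = 2*c
Q(t) = 10
H(U) = (U + √2*√U)² (H(U) = (U + √(2*U))² = (U + √2*√U)²)
1/H(Q(D(-2, -1))) = 1/((10 + √2*√10)²) = 1/((10 + 2*√5)²) = (10 + 2*√5)⁻²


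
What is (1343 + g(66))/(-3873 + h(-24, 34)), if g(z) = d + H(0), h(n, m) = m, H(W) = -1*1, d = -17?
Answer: -1325/3839 ≈ -0.34514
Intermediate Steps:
H(W) = -1
g(z) = -18 (g(z) = -17 - 1 = -18)
(1343 + g(66))/(-3873 + h(-24, 34)) = (1343 - 18)/(-3873 + 34) = 1325/(-3839) = 1325*(-1/3839) = -1325/3839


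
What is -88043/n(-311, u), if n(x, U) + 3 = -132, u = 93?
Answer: 88043/135 ≈ 652.17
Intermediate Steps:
n(x, U) = -135 (n(x, U) = -3 - 132 = -135)
-88043/n(-311, u) = -88043/(-135) = -88043*(-1/135) = 88043/135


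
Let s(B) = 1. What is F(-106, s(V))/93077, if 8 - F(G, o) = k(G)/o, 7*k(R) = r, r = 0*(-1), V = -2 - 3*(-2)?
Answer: 8/93077 ≈ 8.5950e-5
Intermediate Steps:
V = 4 (V = -2 + 6 = 4)
r = 0
k(R) = 0 (k(R) = (1/7)*0 = 0)
F(G, o) = 8 (F(G, o) = 8 - 0/o = 8 - 1*0 = 8 + 0 = 8)
F(-106, s(V))/93077 = 8/93077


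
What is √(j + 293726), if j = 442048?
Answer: √735774 ≈ 857.77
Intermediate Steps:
√(j + 293726) = √(442048 + 293726) = √735774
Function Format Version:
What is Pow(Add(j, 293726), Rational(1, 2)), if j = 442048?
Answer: Pow(735774, Rational(1, 2)) ≈ 857.77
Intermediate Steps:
Pow(Add(j, 293726), Rational(1, 2)) = Pow(Add(442048, 293726), Rational(1, 2)) = Pow(735774, Rational(1, 2))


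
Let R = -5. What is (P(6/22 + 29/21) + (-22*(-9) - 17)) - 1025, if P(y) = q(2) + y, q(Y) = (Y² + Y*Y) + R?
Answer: -193889/231 ≈ -839.35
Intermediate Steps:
q(Y) = -5 + 2*Y² (q(Y) = (Y² + Y*Y) - 5 = (Y² + Y²) - 5 = 2*Y² - 5 = -5 + 2*Y²)
P(y) = 3 + y (P(y) = (-5 + 2*2²) + y = (-5 + 2*4) + y = (-5 + 8) + y = 3 + y)
(P(6/22 + 29/21) + (-22*(-9) - 17)) - 1025 = ((3 + (6/22 + 29/21)) + (-22*(-9) - 17)) - 1025 = ((3 + (6*(1/22) + 29*(1/21))) + (198 - 17)) - 1025 = ((3 + (3/11 + 29/21)) + 181) - 1025 = ((3 + 382/231) + 181) - 1025 = (1075/231 + 181) - 1025 = 42886/231 - 1025 = -193889/231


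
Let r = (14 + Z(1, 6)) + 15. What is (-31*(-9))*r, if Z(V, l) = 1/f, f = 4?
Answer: 32643/4 ≈ 8160.8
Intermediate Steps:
Z(V, l) = 1/4
r = 117/4 (r = (14 + 1/4) + 15 = 57/4 + 15 = 117/4 ≈ 29.250)
(-31*(-9))*r = -31*(-9)*(117/4) = 279*(117/4) = 32643/4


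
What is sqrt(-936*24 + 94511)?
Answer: sqrt(72047) ≈ 268.42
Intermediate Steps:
sqrt(-936*24 + 94511) = sqrt(-22464 + 94511) = sqrt(72047)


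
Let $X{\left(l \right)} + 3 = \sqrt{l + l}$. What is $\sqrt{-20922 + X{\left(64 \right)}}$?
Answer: $\sqrt{-20925 + 8 \sqrt{2}} \approx 144.62 i$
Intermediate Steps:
$X{\left(l \right)} = -3 + \sqrt{2} \sqrt{l}$ ($X{\left(l \right)} = -3 + \sqrt{l + l} = -3 + \sqrt{2 l} = -3 + \sqrt{2} \sqrt{l}$)
$\sqrt{-20922 + X{\left(64 \right)}} = \sqrt{-20922 - \left(3 - \sqrt{2} \sqrt{64}\right)} = \sqrt{-20922 - \left(3 - \sqrt{2} \cdot 8\right)} = \sqrt{-20922 - \left(3 - 8 \sqrt{2}\right)} = \sqrt{-20925 + 8 \sqrt{2}}$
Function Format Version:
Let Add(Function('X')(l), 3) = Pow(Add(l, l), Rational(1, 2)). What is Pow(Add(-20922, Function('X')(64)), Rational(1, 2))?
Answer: Pow(Add(-20925, Mul(8, Pow(2, Rational(1, 2)))), Rational(1, 2)) ≈ Mul(144.62, I)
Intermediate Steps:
Function('X')(l) = Add(-3, Mul(Pow(2, Rational(1, 2)), Pow(l, Rational(1, 2)))) (Function('X')(l) = Add(-3, Pow(Add(l, l), Rational(1, 2))) = Add(-3, Pow(Mul(2, l), Rational(1, 2))) = Add(-3, Mul(Pow(2, Rational(1, 2)), Pow(l, Rational(1, 2)))))
Pow(Add(-20922, Function('X')(64)), Rational(1, 2)) = Pow(Add(-20922, Add(-3, Mul(Pow(2, Rational(1, 2)), Pow(64, Rational(1, 2))))), Rational(1, 2)) = Pow(Add(-20922, Add(-3, Mul(Pow(2, Rational(1, 2)), 8))), Rational(1, 2)) = Pow(Add(-20922, Add(-3, Mul(8, Pow(2, Rational(1, 2))))), Rational(1, 2)) = Pow(Add(-20925, Mul(8, Pow(2, Rational(1, 2)))), Rational(1, 2))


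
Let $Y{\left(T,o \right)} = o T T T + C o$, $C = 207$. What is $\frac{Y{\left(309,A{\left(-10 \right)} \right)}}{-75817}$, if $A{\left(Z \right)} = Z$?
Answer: $\frac{295038360}{75817} \approx 3891.5$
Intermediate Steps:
$Y{\left(T,o \right)} = 207 o + o T^{3}$ ($Y{\left(T,o \right)} = o T T T + 207 o = T o T T + 207 o = o T^{2} T + 207 o = o T^{3} + 207 o = 207 o + o T^{3}$)
$\frac{Y{\left(309,A{\left(-10 \right)} \right)}}{-75817} = \frac{\left(-10\right) \left(207 + 309^{3}\right)}{-75817} = - 10 \left(207 + 29503629\right) \left(- \frac{1}{75817}\right) = \left(-10\right) 29503836 \left(- \frac{1}{75817}\right) = \left(-295038360\right) \left(- \frac{1}{75817}\right) = \frac{295038360}{75817}$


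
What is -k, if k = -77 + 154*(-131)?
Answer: 20251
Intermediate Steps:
k = -20251 (k = -77 - 20174 = -20251)
-k = -1*(-20251) = 20251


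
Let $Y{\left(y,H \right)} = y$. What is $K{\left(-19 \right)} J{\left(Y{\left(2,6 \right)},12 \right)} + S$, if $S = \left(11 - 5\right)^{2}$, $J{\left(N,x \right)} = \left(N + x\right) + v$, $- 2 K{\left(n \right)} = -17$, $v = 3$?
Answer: $\frac{361}{2} \approx 180.5$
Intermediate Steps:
$K{\left(n \right)} = \frac{17}{2}$ ($K{\left(n \right)} = \left(- \frac{1}{2}\right) \left(-17\right) = \frac{17}{2}$)
$J{\left(N,x \right)} = 3 + N + x$ ($J{\left(N,x \right)} = \left(N + x\right) + 3 = 3 + N + x$)
$S = 36$ ($S = 6^{2} = 36$)
$K{\left(-19 \right)} J{\left(Y{\left(2,6 \right)},12 \right)} + S = \frac{17 \left(3 + 2 + 12\right)}{2} + 36 = \frac{17}{2} \cdot 17 + 36 = \frac{289}{2} + 36 = \frac{361}{2}$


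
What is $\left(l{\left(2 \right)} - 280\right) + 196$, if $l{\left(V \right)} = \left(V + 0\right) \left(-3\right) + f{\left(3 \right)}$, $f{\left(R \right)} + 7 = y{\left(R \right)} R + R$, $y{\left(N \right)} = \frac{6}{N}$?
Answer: $-88$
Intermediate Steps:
$f{\left(R \right)} = -1 + R$ ($f{\left(R \right)} = -7 + \left(\frac{6}{R} R + R\right) = -7 + \left(6 + R\right) = -1 + R$)
$l{\left(V \right)} = 2 - 3 V$ ($l{\left(V \right)} = \left(V + 0\right) \left(-3\right) + \left(-1 + 3\right) = V \left(-3\right) + 2 = - 3 V + 2 = 2 - 3 V$)
$\left(l{\left(2 \right)} - 280\right) + 196 = \left(\left(2 - 6\right) - 280\right) + 196 = \left(-4 - 280\right) + 196 = -284 + 196 = -88$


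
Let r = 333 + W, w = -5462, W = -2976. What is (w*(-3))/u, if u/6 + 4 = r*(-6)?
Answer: 2731/15854 ≈ 0.17226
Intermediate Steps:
r = -2643 (r = 333 - 2976 = -2643)
u = 95124 (u = -24 + 6*(-2643*(-6)) = -24 + 6*15858 = -24 + 95148 = 95124)
(w*(-3))/u = -5462*(-3)/95124 = 16386*(1/95124) = 2731/15854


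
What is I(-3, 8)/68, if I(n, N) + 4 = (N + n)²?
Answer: 21/68 ≈ 0.30882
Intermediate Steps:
I(n, N) = -4 + (N + n)²
I(-3, 8)/68 = (-4 + (8 - 3)²)/68 = (-4 + 5²)/68 = (-4 + 25)/68 = (1/68)*21 = 21/68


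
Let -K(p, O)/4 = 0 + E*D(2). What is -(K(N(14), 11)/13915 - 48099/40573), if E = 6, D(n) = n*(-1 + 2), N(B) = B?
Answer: 671245089/564573295 ≈ 1.1889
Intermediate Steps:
D(n) = n (D(n) = n*1 = n)
K(p, O) = -48 (K(p, O) = -4*(0 + 6*2) = -4*(0 + 12) = -4*12 = -48)
-(K(N(14), 11)/13915 - 48099/40573) = -(-48/13915 - 48099/40573) = -1*(-671245089/564573295) = 671245089/564573295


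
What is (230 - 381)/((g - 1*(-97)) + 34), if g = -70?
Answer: -151/61 ≈ -2.4754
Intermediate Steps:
(230 - 381)/((g - 1*(-97)) + 34) = (230 - 381)/((-70 - 1*(-97)) + 34) = -151/((-70 + 97) + 34) = -151/(27 + 34) = -151/61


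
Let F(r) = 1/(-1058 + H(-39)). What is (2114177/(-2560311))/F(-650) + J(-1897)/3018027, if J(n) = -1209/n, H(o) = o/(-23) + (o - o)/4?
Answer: 7540221294744170258/8644629861293013 ≈ 872.24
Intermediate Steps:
H(o) = -o/23 (H(o) = o*(-1/23) + 0*(1/4) = -o/23 + 0 = -o/23)
F(r) = -23/24295 (F(r) = 1/(-1058 - 1/23*(-39)) = 1/(-1058 + 39/23) = 1/(-24295/23) = -23/24295)
(2114177/(-2560311))/F(-650) + J(-1897)/3018027 = (2114177/(-2560311))/(-23/24295) - 1209/(-1897)/3018027 = (2114177*(-1/2560311))*(-24295/23) - 1209*(-1/1897)*(1/3018027) = -162629/196947*(-24295/23) + (1209/1897)*(1/3018027) = 3951071555/4529781 + 403/1908399073 = 7540221294744170258/8644629861293013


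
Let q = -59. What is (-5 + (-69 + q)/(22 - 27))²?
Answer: 10609/25 ≈ 424.36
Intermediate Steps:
(-5 + (-69 + q)/(22 - 27))² = (-5 + (-69 - 59)/(22 - 27))² = (-5 - 128/(-5))² = (-5 - 128*(-⅕))² = (-5 + 128/5)² = (103/5)² = 10609/25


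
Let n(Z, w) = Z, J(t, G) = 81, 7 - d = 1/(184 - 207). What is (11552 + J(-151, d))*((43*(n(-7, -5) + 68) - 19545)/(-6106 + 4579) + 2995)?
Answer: 53398808671/1527 ≈ 3.4970e+7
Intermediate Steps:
d = 162/23 (d = 7 - 1/(184 - 207) = 7 - 1/(-23) = 7 - 1*(-1/23) = 7 + 1/23 = 162/23 ≈ 7.0435)
(11552 + J(-151, d))*((43*(n(-7, -5) + 68) - 19545)/(-6106 + 4579) + 2995) = (11552 + 81)*((43*(-7 + 68) - 19545)/(-6106 + 4579) + 2995) = 11633*((43*61 - 19545)/(-1527) + 2995) = 11633*((2623 - 19545)*(-1/1527) + 2995) = 11633*(-16922*(-1/1527) + 2995) = 11633*(16922/1527 + 2995) = 11633*(4590287/1527) = 53398808671/1527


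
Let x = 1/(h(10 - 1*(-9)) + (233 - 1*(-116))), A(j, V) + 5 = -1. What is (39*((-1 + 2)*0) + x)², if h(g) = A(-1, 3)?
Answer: 1/117649 ≈ 8.4999e-6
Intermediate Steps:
A(j, V) = -6 (A(j, V) = -5 - 1 = -6)
h(g) = -6
x = 1/343 (x = 1/(-6 + (233 - 1*(-116))) = 1/(-6 + (233 + 116)) = 1/(-6 + 349) = 1/343 ≈ 0.0029155)
(39*((-1 + 2)*0) + x)² = (39*((-1 + 2)*0) + 1/343)² = (39*(1*0) + 1/343)² = (39*0 + 1/343)² = (0 + 1/343)² = (1/343)² = 1/117649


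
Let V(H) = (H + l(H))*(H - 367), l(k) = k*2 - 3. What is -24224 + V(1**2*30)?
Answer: -53543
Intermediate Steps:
l(k) = -3 + 2*k (l(k) = 2*k - 3 = -3 + 2*k)
V(H) = (-367 + H)*(-3 + 3*H) (V(H) = (H + (-3 + 2*H))*(H - 367) = (-3 + 3*H)*(-367 + H) = (-367 + H)*(-3 + 3*H))
-24224 + V(1**2*30) = -24224 + (1101 - 1104*1**2*30 + 3*(1**2*30)**2) = -24224 + (1101 - 1104*30 + 3*(1*30)**2) = -24224 + (1101 - 1104*30 + 3*30**2) = -24224 + (1101 - 33120 + 3*900) = -24224 + (1101 - 33120 + 2700) = -24224 - 29319 = -53543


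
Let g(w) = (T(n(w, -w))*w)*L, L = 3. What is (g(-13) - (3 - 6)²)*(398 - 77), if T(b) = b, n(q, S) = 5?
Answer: -65484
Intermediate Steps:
g(w) = 15*w (g(w) = (5*w)*3 = 15*w)
(g(-13) - (3 - 6)²)*(398 - 77) = (15*(-13) - (3 - 6)²)*(398 - 77) = (-195 - 1*(-3)²)*321 = (-195 - 1*9)*321 = (-195 - 9)*321 = -204*321 = -65484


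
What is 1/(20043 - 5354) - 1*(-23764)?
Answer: 349069397/14689 ≈ 23764.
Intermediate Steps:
1/(20043 - 5354) - 1*(-23764) = 1/14689 + 23764 = 349069397/14689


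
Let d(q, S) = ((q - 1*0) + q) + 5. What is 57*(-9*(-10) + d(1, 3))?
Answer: 5529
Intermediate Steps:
d(q, S) = 5 + 2*q (d(q, S) = ((q + 0) + q) + 5 = (q + q) + 5 = 2*q + 5 = 5 + 2*q)
57*(-9*(-10) + d(1, 3)) = 57*(-9*(-10) + (5 + 2*1)) = 57*(90 + (5 + 2)) = 57*(90 + 7) = 57*97 = 5529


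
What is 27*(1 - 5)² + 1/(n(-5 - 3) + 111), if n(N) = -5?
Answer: 45793/106 ≈ 432.01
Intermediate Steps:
27*(1 - 5)² + 1/(n(-5 - 3) + 111) = 27*(1 - 5)² + 1/(-5 + 111) = 27*(-4)² + 1/106 = 27*16 + 1/106 = 432 + 1/106 = 45793/106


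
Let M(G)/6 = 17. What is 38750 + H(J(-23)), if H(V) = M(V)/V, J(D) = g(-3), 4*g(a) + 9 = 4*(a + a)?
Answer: 426114/11 ≈ 38738.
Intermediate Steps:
g(a) = -9/4 + 2*a (g(a) = -9/4 + (4*(a + a))/4 = -9/4 + (4*(2*a))/4 = -9/4 + (8*a)/4 = -9/4 + 2*a)
M(G) = 102 (M(G) = 6*17 = 102)
J(D) = -33/4 (J(D) = -9/4 + 2*(-3) = -9/4 - 6 = -33/4)
H(V) = 102/V
38750 + H(J(-23)) = 38750 + 102/(-33/4) = 38750 + 102*(-4/33) = 38750 - 136/11 = 426114/11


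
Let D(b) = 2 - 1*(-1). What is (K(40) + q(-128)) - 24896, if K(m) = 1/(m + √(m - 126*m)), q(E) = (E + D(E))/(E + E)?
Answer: (-159331275*√2 + 127464892*I)/(1280*(-4*I + 5*√2)) ≈ -24896.0 - 0.010715*I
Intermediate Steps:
D(b) = 3 (D(b) = 2 + 1 = 3)
q(E) = (3 + E)/(2*E) (q(E) = (E + 3)/(E + E) = (3 + E)/((2*E)) = (3 + E)*(1/(2*E)) = (3 + E)/(2*E))
K(m) = 1/(m + 5*√5*√(-m)) (K(m) = 1/(m + √(-125*m)) = 1/(m + 5*√5*√(-m)))
(K(40) + q(-128)) - 24896 = (1/(40 + 5*√5*√(-1*40)) + (½)*(3 - 128)/(-128)) - 24896 = (1/(40 + 5*√5*√(-40)) + (½)*(-1/128)*(-125)) - 24896 = (1/(40 + 5*√5*(2*I*√10)) + 125/256) - 24896 = (1/(40 + 50*I*√2) + 125/256) - 24896 = (125/256 + 1/(40 + 50*I*√2)) - 24896 = -6373251/256 + 1/(40 + 50*I*√2)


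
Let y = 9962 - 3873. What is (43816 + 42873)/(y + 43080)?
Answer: 86689/49169 ≈ 1.7631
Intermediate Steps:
y = 6089
(43816 + 42873)/(y + 43080) = (43816 + 42873)/(6089 + 43080) = 86689/49169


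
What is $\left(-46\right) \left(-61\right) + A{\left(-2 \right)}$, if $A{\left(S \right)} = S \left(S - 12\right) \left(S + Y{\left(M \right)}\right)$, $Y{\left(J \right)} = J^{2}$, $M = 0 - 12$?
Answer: $6782$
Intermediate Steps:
$M = -12$ ($M = 0 - 12 = -12$)
$A{\left(S \right)} = S \left(-12 + S\right) \left(144 + S\right)$ ($A{\left(S \right)} = S \left(S - 12\right) \left(S + \left(-12\right)^{2}\right) = S \left(-12 + S\right) \left(S + 144\right) = S \left(-12 + S\right) \left(144 + S\right)$)
$\left(-46\right) \left(-61\right) + A{\left(-2 \right)} = \left(-46\right) \left(-61\right) - 2 \left(-1728 + \left(-2\right)^{2} + 132 \left(-2\right)\right) = 2806 - 2 \left(-1728 + 4 - 264\right) = 2806 - -3976 = 2806 + 3976 = 6782$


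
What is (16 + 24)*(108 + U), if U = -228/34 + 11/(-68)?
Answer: 68770/17 ≈ 4045.3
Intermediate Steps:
U = -467/68 (U = -228*1/34 + 11*(-1/68) = -114/17 - 11/68 = -467/68 ≈ -6.8676)
(16 + 24)*(108 + U) = (16 + 24)*(108 - 467/68) = 40*(6877/68) = 68770/17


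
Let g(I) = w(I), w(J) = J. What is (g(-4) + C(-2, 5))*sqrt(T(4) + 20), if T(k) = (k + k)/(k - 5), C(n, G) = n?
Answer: -12*sqrt(3) ≈ -20.785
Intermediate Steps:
T(k) = 2*k/(-5 + k) (T(k) = (2*k)/(-5 + k) = 2*k/(-5 + k))
g(I) = I
(g(-4) + C(-2, 5))*sqrt(T(4) + 20) = (-4 - 2)*sqrt(2*4/(-5 + 4) + 20) = -6*sqrt(2*4/(-1) + 20) = -6*sqrt(2*4*(-1) + 20) = -6*sqrt(-8 + 20) = -12*sqrt(3)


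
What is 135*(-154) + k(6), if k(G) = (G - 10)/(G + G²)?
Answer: -436592/21 ≈ -20790.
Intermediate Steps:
k(G) = (-10 + G)/(G + G²)
135*(-154) + k(6) = 135*(-154) + (-10 + 6)/(6*(1 + 6)) = -20790 + (⅙)*(-4)/7 = -20790 + (⅙)*(⅐)*(-4) = -20790 - 2/21 = -436592/21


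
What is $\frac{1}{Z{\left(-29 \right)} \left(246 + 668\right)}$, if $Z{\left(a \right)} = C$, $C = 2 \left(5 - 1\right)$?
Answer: $\frac{1}{7312} \approx 0.00013676$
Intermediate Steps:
$C = 8$ ($C = 2 \cdot 4 = 8$)
$Z{\left(a \right)} = 8$
$\frac{1}{Z{\left(-29 \right)} \left(246 + 668\right)} = \frac{1}{8 \left(246 + 668\right)} = \frac{1}{8 \cdot 914} = \frac{1}{7312}$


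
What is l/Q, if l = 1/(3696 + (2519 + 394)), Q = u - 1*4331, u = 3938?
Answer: -1/2597337 ≈ -3.8501e-7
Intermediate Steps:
Q = -393 (Q = 3938 - 1*4331 = 3938 - 4331 = -393)
l = 1/6609 (l = 1/(3696 + 2913) = 1/6609 ≈ 0.00015131)
l/Q = (1/6609)/(-393) = (1/6609)*(-1/393) = -1/2597337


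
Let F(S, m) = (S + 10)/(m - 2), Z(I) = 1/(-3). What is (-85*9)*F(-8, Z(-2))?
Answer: 4590/7 ≈ 655.71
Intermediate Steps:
Z(I) = -⅓
F(S, m) = (10 + S)/(-2 + m)
(-85*9)*F(-8, Z(-2)) = (-85*9)*((10 - 8)/(-2 - ⅓)) = -765*2/(-7/3) = -(-2295)*2/7 = -765*(-6/7) = 4590/7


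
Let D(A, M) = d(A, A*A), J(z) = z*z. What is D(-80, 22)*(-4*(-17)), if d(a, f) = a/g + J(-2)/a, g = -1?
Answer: 27183/5 ≈ 5436.6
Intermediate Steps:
J(z) = z²
d(a, f) = -a + 4/a (d(a, f) = a/(-1) + (-2)²/a = a*(-1) + 4/a = -a + 4/a)
D(A, M) = -A + 4/A
D(-80, 22)*(-4*(-17)) = (-1*(-80) + 4/(-80))*(-4*(-17)) = (80 + 4*(-1/80))*68 = (80 - 1/20)*68 = (1599/20)*68 = 27183/5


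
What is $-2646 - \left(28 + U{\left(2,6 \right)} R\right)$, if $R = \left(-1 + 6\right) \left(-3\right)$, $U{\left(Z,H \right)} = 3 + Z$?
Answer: $-2599$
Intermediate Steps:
$R = -15$ ($R = 5 \left(-3\right) = -15$)
$-2646 - \left(28 + U{\left(2,6 \right)} R\right) = -2646 - \left(28 + \left(3 + 2\right) \left(-15\right)\right) = -2646 - \left(28 + 5 \left(-15\right)\right) = -2646 - \left(28 - 75\right) = -2646 - -47 = -2646 + 47 = -2599$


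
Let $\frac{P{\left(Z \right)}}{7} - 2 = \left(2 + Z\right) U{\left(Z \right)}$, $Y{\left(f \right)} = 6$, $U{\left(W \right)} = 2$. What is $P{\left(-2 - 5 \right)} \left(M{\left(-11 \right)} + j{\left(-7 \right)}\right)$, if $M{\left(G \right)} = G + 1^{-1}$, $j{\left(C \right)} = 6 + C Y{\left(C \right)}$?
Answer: $2576$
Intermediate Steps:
$j{\left(C \right)} = 6 + 6 C$ ($j{\left(C \right)} = 6 + C 6 = 6 + 6 C$)
$M{\left(G \right)} = 1 + G$ ($M{\left(G \right)} = G + 1 = 1 + G$)
$P{\left(Z \right)} = 42 + 14 Z$ ($P{\left(Z \right)} = 14 + 7 \left(2 + Z\right) 2 = 14 + 7 \left(4 + 2 Z\right) = 14 + \left(28 + 14 Z\right) = 42 + 14 Z$)
$P{\left(-2 - 5 \right)} \left(M{\left(-11 \right)} + j{\left(-7 \right)}\right) = \left(42 + 14 \left(-2 - 5\right)\right) \left(\left(1 - 11\right) + \left(6 + 6 \left(-7\right)\right)\right) = \left(42 + 14 \left(-7\right)\right) \left(-10 + \left(6 - 42\right)\right) = \left(42 - 98\right) \left(-10 - 36\right) = \left(-56\right) \left(-46\right) = 2576$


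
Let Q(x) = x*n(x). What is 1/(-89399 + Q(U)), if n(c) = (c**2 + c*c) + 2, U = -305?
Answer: -1/56835259 ≈ -1.7595e-8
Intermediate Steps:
n(c) = 2 + 2*c**2 (n(c) = (c**2 + c**2) + 2 = 2*c**2 + 2 = 2 + 2*c**2)
Q(x) = x*(2 + 2*x**2)
1/(-89399 + Q(U)) = 1/(-89399 + 2*(-305)*(1 + (-305)**2)) = 1/(-89399 + 2*(-305)*(1 + 93025)) = 1/(-89399 + 2*(-305)*93026) = 1/(-89399 - 56745860) = 1/(-56835259) = -1/56835259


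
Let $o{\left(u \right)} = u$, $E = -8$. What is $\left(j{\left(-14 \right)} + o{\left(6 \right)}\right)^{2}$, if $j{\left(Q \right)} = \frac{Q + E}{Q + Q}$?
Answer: $\frac{9025}{196} \approx 46.046$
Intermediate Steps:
$j{\left(Q \right)} = \frac{-8 + Q}{2 Q}$ ($j{\left(Q \right)} = \frac{Q - 8}{Q + Q} = \frac{-8 + Q}{2 Q}$)
$\left(j{\left(-14 \right)} + o{\left(6 \right)}\right)^{2} = \left(\frac{-8 - 14}{2 \left(-14\right)} + 6\right)^{2} = \left(\frac{1}{2} \left(- \frac{1}{14}\right) \left(-22\right) + 6\right)^{2} = \left(\frac{11}{14} + 6\right)^{2} = \left(\frac{95}{14}\right)^{2} = \frac{9025}{196}$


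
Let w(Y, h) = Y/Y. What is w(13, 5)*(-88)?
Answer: -88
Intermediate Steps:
w(Y, h) = 1
w(13, 5)*(-88) = 1*(-88) = -88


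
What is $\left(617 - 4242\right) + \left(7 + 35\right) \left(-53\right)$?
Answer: $-5851$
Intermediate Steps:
$\left(617 - 4242\right) + \left(7 + 35\right) \left(-53\right) = \left(617 - 4242\right) + 42 \left(-53\right) = -3625 - 2226 = -5851$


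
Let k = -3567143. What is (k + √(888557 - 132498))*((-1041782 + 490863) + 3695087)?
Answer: -11215696872024 + 91180872*√899 ≈ -1.1213e+13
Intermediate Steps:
(k + √(888557 - 132498))*((-1041782 + 490863) + 3695087) = (-3567143 + √(888557 - 132498))*((-1041782 + 490863) + 3695087) = (-3567143 + √756059)*(-550919 + 3695087) = (-3567143 + 29*√899)*3144168 = -11215696872024 + 91180872*√899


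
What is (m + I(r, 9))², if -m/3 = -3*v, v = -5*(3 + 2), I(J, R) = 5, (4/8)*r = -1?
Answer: 48400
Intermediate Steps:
r = -2 (r = 2*(-1) = -2)
v = -25 (v = -5*5 = -25)
m = -225 (m = -(-9)*(-25) = -3*75 = -225)
(m + I(r, 9))² = (-225 + 5)² = (-220)² = 48400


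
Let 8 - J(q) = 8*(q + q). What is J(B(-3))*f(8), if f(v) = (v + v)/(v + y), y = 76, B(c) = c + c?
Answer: 416/21 ≈ 19.810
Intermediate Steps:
B(c) = 2*c
J(q) = 8 - 16*q (J(q) = 8 - 8*(q + q) = 8 - 8*2*q = 8 - 16*q)
f(v) = 2*v/(76 + v) (f(v) = (v + v)/(v + 76) = (2*v)/(76 + v) = 2*v/(76 + v))
J(B(-3))*f(8) = (8 - 32*(-3))*(2*8/(76 + 8)) = (8 - 16*(-6))*(2*8/84) = (8 + 96)*(2*8*(1/84)) = 104*(4/21) = 416/21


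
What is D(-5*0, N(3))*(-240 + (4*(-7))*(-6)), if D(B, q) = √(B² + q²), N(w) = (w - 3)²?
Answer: 0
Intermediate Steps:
N(w) = (-3 + w)²
D(-5*0, N(3))*(-240 + (4*(-7))*(-6)) = √((-5*0)² + ((-3 + 3)²)²)*(-240 + (4*(-7))*(-6)) = √(0² + (0²)²)*(-240 - 28*(-6)) = √(0 + 0²)*(-240 + 168) = √(0 + 0)*(-72) = √0*(-72) = 0*(-72) = 0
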